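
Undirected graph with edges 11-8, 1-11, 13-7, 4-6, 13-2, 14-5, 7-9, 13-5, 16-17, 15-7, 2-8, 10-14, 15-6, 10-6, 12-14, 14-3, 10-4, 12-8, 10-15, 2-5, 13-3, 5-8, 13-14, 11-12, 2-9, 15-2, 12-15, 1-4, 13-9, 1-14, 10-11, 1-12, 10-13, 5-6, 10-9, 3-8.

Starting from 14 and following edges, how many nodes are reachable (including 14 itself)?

15

BFS from 14 visits: 14, 1, 3, 5, 10, 12, 13, 4, 11, 8, 2, 6, 9, 15, 7
Reachable nodes: 15 of 17 total.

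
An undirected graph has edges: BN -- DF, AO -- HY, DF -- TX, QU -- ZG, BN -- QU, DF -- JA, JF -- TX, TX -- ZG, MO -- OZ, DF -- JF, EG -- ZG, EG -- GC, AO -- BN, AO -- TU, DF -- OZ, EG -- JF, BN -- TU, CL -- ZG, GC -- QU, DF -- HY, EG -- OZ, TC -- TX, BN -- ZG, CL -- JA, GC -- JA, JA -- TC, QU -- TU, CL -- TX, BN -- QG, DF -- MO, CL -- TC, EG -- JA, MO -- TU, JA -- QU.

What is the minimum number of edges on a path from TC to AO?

Level 0: TC
Level 1: CL, JA, TX
Level 2: DF, EG, GC, JF, QU, ZG
Level 3: BN, HY, MO, OZ, TU
Level 4: AO, QG
AO first appears at level 4.

4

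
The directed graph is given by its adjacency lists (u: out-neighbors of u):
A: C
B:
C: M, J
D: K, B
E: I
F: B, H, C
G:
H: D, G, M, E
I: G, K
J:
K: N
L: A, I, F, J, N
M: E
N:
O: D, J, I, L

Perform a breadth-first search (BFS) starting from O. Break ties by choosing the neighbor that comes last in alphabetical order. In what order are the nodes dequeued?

Visit O; enqueue L, J, I, D → queue [L, J, I, D]
Visit L; enqueue N, F, A → queue [J, I, D, N, F, A]
Visit J → queue [I, D, N, F, A]
Visit I; enqueue K, G → queue [D, N, F, A, K, G]
Visit D; enqueue B → queue [N, F, A, K, G, B]
Visit N → queue [F, A, K, G, B]
Visit F; enqueue H, C → queue [A, K, G, B, H, C]
Visit A → queue [K, G, B, H, C]
Visit K → queue [G, B, H, C]
Visit G → queue [B, H, C]
Visit B → queue [H, C]
Visit H; enqueue M, E → queue [C, M, E]
Visit C → queue [M, E]
Visit M → queue [E]
Visit E → queue []

O, L, J, I, D, N, F, A, K, G, B, H, C, M, E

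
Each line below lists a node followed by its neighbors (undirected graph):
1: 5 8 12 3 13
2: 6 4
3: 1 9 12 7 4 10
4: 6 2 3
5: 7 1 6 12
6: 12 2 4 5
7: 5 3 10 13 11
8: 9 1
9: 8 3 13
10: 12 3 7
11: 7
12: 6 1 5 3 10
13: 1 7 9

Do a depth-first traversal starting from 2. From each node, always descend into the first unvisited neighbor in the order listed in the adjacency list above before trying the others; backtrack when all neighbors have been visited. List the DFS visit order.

2 6 12 1 5 7 3 9 8 13 4 10 11

Visit 2
2 → 6
6 → 12
12 → 1
1 → 5
5 → 7
7 → 3
3 → 9
9 → 8
9 → 13
3 → 4
3 → 10
7 → 11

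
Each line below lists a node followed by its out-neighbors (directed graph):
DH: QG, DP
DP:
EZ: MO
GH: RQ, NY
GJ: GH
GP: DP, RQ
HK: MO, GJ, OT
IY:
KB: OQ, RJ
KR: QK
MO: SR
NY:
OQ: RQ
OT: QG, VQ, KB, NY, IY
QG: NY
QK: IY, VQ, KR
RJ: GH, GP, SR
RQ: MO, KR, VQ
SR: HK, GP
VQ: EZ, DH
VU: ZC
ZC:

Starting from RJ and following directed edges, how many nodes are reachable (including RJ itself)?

BFS from RJ visits: RJ, GH, GP, SR, NY, RQ, DP, HK, KR, MO, VQ, GJ, OT, QK, DH, EZ, IY, KB, QG, OQ
Reachable nodes: 20 of 22 total.

20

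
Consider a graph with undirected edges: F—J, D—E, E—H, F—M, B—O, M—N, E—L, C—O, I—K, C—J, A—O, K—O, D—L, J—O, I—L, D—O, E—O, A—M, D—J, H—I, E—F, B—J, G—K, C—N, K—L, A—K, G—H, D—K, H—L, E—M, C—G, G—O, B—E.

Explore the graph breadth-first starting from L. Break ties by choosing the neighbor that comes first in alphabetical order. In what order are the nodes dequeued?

L -> D -> E -> H -> I -> K -> J -> O -> B -> F -> M -> G -> A -> C -> N

Visit L; enqueue D, E, H, I, K → queue [D, E, H, I, K]
Visit D; enqueue J, O → queue [E, H, I, K, J, O]
Visit E; enqueue B, F, M → queue [H, I, K, J, O, B, F, M]
Visit H; enqueue G → queue [I, K, J, O, B, F, M, G]
Visit I → queue [K, J, O, B, F, M, G]
Visit K; enqueue A → queue [J, O, B, F, M, G, A]
Visit J; enqueue C → queue [O, B, F, M, G, A, C]
Visit O → queue [B, F, M, G, A, C]
Visit B → queue [F, M, G, A, C]
Visit F → queue [M, G, A, C]
Visit M; enqueue N → queue [G, A, C, N]
Visit G → queue [A, C, N]
Visit A → queue [C, N]
Visit C → queue [N]
Visit N → queue []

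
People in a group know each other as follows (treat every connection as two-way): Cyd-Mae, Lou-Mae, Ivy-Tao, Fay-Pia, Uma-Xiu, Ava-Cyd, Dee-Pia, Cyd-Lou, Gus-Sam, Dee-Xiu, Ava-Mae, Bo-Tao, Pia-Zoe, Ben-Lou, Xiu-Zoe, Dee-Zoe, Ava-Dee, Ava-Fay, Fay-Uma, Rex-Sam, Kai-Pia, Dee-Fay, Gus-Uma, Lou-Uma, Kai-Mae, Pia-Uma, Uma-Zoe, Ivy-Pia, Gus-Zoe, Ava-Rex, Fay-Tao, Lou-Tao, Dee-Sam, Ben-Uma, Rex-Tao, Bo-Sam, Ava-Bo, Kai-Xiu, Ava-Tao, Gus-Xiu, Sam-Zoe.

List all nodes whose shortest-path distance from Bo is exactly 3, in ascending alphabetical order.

Ben, Kai, Pia, Uma, Xiu

Level 0: Bo
Level 1: Ava, Sam, Tao
Level 2: Cyd, Dee, Fay, Gus, Ivy, Lou, Mae, Rex, Zoe
Level 3: Ben, Kai, Pia, Uma, Xiu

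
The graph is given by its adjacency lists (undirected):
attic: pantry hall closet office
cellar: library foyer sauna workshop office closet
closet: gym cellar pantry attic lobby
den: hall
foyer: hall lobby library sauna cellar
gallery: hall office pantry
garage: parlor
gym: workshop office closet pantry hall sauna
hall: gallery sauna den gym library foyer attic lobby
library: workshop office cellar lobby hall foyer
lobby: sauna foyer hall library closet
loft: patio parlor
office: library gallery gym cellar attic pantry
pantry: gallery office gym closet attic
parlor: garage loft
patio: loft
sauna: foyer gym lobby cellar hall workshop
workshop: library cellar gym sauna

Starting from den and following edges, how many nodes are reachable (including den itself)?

BFS from den visits: den, hall, gallery, sauna, gym, library, foyer, attic, lobby, office, pantry, cellar, workshop, closet
Reachable nodes: 14 of 18 total.

14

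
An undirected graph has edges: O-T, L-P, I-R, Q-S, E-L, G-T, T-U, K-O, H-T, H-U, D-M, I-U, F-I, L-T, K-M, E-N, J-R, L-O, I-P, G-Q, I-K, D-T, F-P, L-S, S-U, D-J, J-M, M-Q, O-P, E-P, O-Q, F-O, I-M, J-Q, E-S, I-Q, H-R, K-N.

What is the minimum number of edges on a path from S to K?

3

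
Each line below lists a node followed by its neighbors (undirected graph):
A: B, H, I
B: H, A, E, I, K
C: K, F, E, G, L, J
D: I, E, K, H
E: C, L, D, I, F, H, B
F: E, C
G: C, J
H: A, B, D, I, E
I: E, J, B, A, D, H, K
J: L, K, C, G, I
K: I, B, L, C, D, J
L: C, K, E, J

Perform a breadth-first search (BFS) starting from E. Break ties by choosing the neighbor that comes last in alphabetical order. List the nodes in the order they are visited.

E L I H F D C B K J A G

Visit E; enqueue L, I, H, F, D, C, B → queue [L, I, H, F, D, C, B]
Visit L; enqueue K, J → queue [I, H, F, D, C, B, K, J]
Visit I; enqueue A → queue [H, F, D, C, B, K, J, A]
Visit H → queue [F, D, C, B, K, J, A]
Visit F → queue [D, C, B, K, J, A]
Visit D → queue [C, B, K, J, A]
Visit C; enqueue G → queue [B, K, J, A, G]
Visit B → queue [K, J, A, G]
Visit K → queue [J, A, G]
Visit J → queue [A, G]
Visit A → queue [G]
Visit G → queue []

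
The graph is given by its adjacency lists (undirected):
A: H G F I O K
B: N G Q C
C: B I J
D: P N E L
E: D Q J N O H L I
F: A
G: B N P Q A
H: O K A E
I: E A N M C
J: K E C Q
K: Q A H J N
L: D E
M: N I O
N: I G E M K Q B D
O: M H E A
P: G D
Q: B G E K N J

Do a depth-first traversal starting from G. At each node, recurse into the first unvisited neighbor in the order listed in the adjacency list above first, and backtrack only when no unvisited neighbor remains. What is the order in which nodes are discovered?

Visit G
G → B
B → N
N → I
I → E
E → D
D → P
D → L
E → Q
Q → K
K → A
A → H
H → O
O → M
A → F
K → J
J → C

G -> B -> N -> I -> E -> D -> P -> L -> Q -> K -> A -> H -> O -> M -> F -> J -> C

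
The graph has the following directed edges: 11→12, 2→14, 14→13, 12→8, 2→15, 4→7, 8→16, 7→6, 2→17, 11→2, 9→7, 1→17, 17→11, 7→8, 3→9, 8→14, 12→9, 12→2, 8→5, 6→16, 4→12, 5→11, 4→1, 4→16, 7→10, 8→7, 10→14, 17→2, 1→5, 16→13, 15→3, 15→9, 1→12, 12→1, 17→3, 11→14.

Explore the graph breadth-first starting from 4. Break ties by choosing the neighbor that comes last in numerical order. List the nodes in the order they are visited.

4, 16, 12, 7, 1, 13, 9, 8, 2, 10, 6, 17, 5, 14, 15, 11, 3

Visit 4; enqueue 16, 12, 7, 1 → queue [16, 12, 7, 1]
Visit 16; enqueue 13 → queue [12, 7, 1, 13]
Visit 12; enqueue 9, 8, 2 → queue [7, 1, 13, 9, 8, 2]
Visit 7; enqueue 10, 6 → queue [1, 13, 9, 8, 2, 10, 6]
Visit 1; enqueue 17, 5 → queue [13, 9, 8, 2, 10, 6, 17, 5]
Visit 13 → queue [9, 8, 2, 10, 6, 17, 5]
Visit 9 → queue [8, 2, 10, 6, 17, 5]
Visit 8; enqueue 14 → queue [2, 10, 6, 17, 5, 14]
Visit 2; enqueue 15 → queue [10, 6, 17, 5, 14, 15]
Visit 10 → queue [6, 17, 5, 14, 15]
Visit 6 → queue [17, 5, 14, 15]
Visit 17; enqueue 11, 3 → queue [5, 14, 15, 11, 3]
Visit 5 → queue [14, 15, 11, 3]
Visit 14 → queue [15, 11, 3]
Visit 15 → queue [11, 3]
Visit 11 → queue [3]
Visit 3 → queue []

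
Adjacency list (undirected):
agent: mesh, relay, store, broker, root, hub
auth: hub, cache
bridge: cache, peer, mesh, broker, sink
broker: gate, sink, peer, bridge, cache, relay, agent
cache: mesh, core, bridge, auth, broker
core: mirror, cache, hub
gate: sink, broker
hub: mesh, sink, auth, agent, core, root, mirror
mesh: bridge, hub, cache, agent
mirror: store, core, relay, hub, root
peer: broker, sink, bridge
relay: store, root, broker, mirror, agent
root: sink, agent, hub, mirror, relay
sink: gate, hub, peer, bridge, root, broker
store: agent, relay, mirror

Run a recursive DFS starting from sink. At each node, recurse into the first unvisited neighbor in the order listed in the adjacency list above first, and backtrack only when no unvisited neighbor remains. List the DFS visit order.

Visit sink
sink → gate
gate → broker
broker → peer
peer → bridge
bridge → cache
cache → mesh
mesh → hub
hub → auth
hub → agent
agent → relay
relay → store
store → mirror
mirror → core
mirror → root

sink, gate, broker, peer, bridge, cache, mesh, hub, auth, agent, relay, store, mirror, core, root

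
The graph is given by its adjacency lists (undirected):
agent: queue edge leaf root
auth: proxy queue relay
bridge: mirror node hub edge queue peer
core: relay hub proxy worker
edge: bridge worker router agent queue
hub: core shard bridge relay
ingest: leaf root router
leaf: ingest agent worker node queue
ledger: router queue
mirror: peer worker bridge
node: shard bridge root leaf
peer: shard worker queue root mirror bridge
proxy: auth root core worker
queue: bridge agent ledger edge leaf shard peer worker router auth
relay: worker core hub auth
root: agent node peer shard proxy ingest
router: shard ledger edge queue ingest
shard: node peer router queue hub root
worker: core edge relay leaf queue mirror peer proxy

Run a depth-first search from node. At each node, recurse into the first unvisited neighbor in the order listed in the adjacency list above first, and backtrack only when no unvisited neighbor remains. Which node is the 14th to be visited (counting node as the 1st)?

Visit node
node → shard
shard → peer
peer → worker
worker → core
core → relay
relay → hub
hub → bridge
bridge → mirror
bridge → edge
edge → router
router → ledger
ledger → queue
queue → agent
agent → leaf
leaf → ingest
ingest → root
root → proxy
proxy → auth

Visit order: node, shard, peer, worker, core, relay, hub, bridge, mirror, edge, router, ledger, queue, agent, leaf, ingest, root, proxy, auth

agent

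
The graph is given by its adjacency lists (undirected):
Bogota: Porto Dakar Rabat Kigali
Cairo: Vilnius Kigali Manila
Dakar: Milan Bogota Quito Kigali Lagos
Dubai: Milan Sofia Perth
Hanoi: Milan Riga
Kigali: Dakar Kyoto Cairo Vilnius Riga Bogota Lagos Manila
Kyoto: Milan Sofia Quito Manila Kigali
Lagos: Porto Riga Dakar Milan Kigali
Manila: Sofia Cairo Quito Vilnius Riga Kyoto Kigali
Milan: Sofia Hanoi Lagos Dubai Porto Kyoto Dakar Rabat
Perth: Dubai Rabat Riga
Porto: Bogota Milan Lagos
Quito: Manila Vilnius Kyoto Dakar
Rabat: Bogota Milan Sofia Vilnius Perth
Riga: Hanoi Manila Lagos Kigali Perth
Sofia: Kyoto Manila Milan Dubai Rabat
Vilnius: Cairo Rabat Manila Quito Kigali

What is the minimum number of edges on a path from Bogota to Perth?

2

Level 0: Bogota
Level 1: Dakar, Kigali, Porto, Rabat
Level 2: Cairo, Kyoto, Lagos, Manila, Milan, Perth, Quito, Riga, Sofia, Vilnius
Level 3: Dubai, Hanoi
Perth first appears at level 2.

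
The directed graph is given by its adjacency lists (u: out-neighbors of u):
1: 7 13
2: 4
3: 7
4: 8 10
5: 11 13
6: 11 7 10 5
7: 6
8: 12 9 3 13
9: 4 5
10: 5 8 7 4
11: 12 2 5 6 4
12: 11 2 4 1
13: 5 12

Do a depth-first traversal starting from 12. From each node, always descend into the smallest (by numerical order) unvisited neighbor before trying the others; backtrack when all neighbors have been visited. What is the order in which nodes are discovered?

Visit 12
12 → 1
1 → 7
7 → 6
6 → 5
5 → 11
11 → 2
2 → 4
4 → 8
8 → 3
8 → 9
8 → 13
4 → 10

12 → 1 → 7 → 6 → 5 → 11 → 2 → 4 → 8 → 3 → 9 → 13 → 10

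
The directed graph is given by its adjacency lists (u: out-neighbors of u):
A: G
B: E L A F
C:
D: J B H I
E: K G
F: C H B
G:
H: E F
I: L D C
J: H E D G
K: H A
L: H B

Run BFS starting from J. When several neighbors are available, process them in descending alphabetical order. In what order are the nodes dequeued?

J -> H -> G -> E -> D -> F -> K -> I -> B -> C -> A -> L

Visit J; enqueue H, G, E, D → queue [H, G, E, D]
Visit H; enqueue F → queue [G, E, D, F]
Visit G → queue [E, D, F]
Visit E; enqueue K → queue [D, F, K]
Visit D; enqueue I, B → queue [F, K, I, B]
Visit F; enqueue C → queue [K, I, B, C]
Visit K; enqueue A → queue [I, B, C, A]
Visit I; enqueue L → queue [B, C, A, L]
Visit B → queue [C, A, L]
Visit C → queue [A, L]
Visit A → queue [L]
Visit L → queue []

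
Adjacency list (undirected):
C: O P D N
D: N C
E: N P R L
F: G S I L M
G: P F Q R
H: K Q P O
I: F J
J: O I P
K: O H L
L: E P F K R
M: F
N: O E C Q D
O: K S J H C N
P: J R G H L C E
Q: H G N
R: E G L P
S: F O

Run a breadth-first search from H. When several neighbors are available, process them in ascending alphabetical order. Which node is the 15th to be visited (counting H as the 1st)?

Visit H; enqueue K, O, P, Q → queue [K, O, P, Q]
Visit K; enqueue L → queue [O, P, Q, L]
Visit O; enqueue C, J, N, S → queue [P, Q, L, C, J, N, S]
Visit P; enqueue E, G, R → queue [Q, L, C, J, N, S, E, G, R]
Visit Q → queue [L, C, J, N, S, E, G, R]
Visit L; enqueue F → queue [C, J, N, S, E, G, R, F]
Visit C; enqueue D → queue [J, N, S, E, G, R, F, D]
Visit J; enqueue I → queue [N, S, E, G, R, F, D, I]
Visit N → queue [S, E, G, R, F, D, I]
Visit S → queue [E, G, R, F, D, I]
Visit E → queue [G, R, F, D, I]
Visit G → queue [R, F, D, I]
Visit R → queue [F, D, I]
Visit F; enqueue M → queue [D, I, M]
Visit D → queue [I, M]
Visit I → queue [M]
Visit M → queue []

Visit order: H, K, O, P, Q, L, C, J, N, S, E, G, R, F, D, I, M

D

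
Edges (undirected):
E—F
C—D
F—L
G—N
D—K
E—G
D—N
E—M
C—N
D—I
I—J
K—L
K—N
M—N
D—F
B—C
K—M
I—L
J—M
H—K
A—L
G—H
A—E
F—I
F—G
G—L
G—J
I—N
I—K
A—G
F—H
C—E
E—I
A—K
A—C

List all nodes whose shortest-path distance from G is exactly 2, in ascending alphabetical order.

Level 0: G
Level 1: A, E, F, H, J, L, N
Level 2: C, D, I, K, M
Level 3: B

C, D, I, K, M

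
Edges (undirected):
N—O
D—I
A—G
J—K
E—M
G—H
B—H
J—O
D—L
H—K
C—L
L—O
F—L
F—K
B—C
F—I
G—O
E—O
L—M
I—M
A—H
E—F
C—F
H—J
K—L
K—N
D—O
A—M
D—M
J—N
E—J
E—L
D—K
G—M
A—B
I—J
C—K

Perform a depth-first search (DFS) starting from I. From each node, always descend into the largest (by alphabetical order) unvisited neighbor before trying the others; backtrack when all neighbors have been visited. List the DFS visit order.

Visit I
I → M
M → L
L → O
O → N
N → K
K → J
J → H
H → G
G → A
A → B
B → C
C → F
F → E
K → D

I, M, L, O, N, K, J, H, G, A, B, C, F, E, D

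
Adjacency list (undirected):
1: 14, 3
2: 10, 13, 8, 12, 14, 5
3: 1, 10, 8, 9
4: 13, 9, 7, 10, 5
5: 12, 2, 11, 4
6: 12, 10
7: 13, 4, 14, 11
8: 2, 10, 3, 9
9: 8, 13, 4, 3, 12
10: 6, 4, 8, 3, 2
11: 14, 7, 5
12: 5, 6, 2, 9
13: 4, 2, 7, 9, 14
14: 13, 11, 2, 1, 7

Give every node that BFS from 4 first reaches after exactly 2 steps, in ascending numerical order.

Level 0: 4
Level 1: 5, 7, 9, 10, 13
Level 2: 2, 3, 6, 8, 11, 12, 14
Level 3: 1

2, 3, 6, 8, 11, 12, 14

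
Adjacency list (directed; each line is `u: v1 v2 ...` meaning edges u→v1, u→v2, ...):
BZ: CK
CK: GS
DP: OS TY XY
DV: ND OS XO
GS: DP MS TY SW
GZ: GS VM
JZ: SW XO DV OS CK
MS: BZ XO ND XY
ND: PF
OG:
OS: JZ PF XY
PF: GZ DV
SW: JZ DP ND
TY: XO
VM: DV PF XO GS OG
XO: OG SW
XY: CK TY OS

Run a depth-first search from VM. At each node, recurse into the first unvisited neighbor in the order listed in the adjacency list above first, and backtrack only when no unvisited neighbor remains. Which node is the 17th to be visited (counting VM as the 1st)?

Visit VM
VM → DV
DV → ND
ND → PF
PF → GZ
GZ → GS
GS → DP
DP → OS
OS → JZ
JZ → SW
JZ → XO
XO → OG
JZ → CK
OS → XY
XY → TY
GS → MS
MS → BZ

Visit order: VM, DV, ND, PF, GZ, GS, DP, OS, JZ, SW, XO, OG, CK, XY, TY, MS, BZ

BZ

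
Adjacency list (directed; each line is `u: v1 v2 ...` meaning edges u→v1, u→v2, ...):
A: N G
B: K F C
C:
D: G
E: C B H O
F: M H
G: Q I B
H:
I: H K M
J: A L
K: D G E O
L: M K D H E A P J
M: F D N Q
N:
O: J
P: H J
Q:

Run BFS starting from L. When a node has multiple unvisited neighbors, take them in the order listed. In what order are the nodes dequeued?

L -> M -> K -> D -> H -> E -> A -> P -> J -> F -> N -> Q -> G -> O -> C -> B -> I

Visit L; enqueue M, K, D, H, E, A, P, J → queue [M, K, D, H, E, A, P, J]
Visit M; enqueue F, N, Q → queue [K, D, H, E, A, P, J, F, N, Q]
Visit K; enqueue G, O → queue [D, H, E, A, P, J, F, N, Q, G, O]
Visit D → queue [H, E, A, P, J, F, N, Q, G, O]
Visit H → queue [E, A, P, J, F, N, Q, G, O]
Visit E; enqueue C, B → queue [A, P, J, F, N, Q, G, O, C, B]
Visit A → queue [P, J, F, N, Q, G, O, C, B]
Visit P → queue [J, F, N, Q, G, O, C, B]
Visit J → queue [F, N, Q, G, O, C, B]
Visit F → queue [N, Q, G, O, C, B]
Visit N → queue [Q, G, O, C, B]
Visit Q → queue [G, O, C, B]
Visit G; enqueue I → queue [O, C, B, I]
Visit O → queue [C, B, I]
Visit C → queue [B, I]
Visit B → queue [I]
Visit I → queue []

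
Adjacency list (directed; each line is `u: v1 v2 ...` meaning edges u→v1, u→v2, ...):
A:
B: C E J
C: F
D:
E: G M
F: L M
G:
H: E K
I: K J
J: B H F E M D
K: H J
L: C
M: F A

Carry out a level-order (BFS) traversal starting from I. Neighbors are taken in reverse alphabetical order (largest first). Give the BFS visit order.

I, K, J, H, M, F, E, D, B, A, L, G, C

Visit I; enqueue K, J → queue [K, J]
Visit K; enqueue H → queue [J, H]
Visit J; enqueue M, F, E, D, B → queue [H, M, F, E, D, B]
Visit H → queue [M, F, E, D, B]
Visit M; enqueue A → queue [F, E, D, B, A]
Visit F; enqueue L → queue [E, D, B, A, L]
Visit E; enqueue G → queue [D, B, A, L, G]
Visit D → queue [B, A, L, G]
Visit B; enqueue C → queue [A, L, G, C]
Visit A → queue [L, G, C]
Visit L → queue [G, C]
Visit G → queue [C]
Visit C → queue []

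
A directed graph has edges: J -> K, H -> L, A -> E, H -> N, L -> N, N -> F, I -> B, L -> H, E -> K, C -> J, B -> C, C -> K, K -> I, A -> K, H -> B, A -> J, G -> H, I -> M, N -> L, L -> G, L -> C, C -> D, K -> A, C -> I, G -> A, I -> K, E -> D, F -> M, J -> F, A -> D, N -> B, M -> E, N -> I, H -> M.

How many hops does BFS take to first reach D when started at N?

3

Level 0: N
Level 1: B, F, I, L
Level 2: C, G, H, K, M
Level 3: A, D, E, J
D first appears at level 3.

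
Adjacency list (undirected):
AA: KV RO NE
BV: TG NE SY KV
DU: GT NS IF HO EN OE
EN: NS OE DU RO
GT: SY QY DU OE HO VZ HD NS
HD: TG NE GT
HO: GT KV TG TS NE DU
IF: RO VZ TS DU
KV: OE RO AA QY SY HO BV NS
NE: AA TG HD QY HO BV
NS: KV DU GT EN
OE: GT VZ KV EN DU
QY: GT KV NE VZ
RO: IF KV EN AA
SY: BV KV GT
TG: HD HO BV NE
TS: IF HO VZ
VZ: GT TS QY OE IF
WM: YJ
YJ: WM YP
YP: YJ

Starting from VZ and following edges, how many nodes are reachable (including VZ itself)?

BFS from VZ visits: VZ, TS, QY, OE, IF, GT, HO, NE, KV, EN, DU, RO, SY, NS, HD, TG, BV, AA
Reachable nodes: 18 of 21 total.

18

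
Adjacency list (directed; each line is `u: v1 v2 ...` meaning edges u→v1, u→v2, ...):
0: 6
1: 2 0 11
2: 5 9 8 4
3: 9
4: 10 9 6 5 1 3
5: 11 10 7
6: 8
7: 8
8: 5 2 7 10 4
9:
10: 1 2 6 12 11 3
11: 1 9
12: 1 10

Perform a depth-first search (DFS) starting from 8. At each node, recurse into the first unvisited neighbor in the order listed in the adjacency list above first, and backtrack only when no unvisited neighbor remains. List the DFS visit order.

8, 5, 11, 1, 2, 9, 4, 10, 6, 12, 3, 0, 7

Visit 8
8 → 5
5 → 11
11 → 1
1 → 2
2 → 9
2 → 4
4 → 10
10 → 6
10 → 12
10 → 3
1 → 0
5 → 7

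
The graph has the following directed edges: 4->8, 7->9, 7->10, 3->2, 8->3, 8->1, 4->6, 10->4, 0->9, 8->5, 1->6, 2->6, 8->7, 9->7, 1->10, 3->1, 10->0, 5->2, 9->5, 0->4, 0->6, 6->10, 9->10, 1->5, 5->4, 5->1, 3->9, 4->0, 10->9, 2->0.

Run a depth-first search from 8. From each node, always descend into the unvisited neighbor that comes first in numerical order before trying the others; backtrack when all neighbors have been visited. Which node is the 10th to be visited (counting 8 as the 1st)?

Visit 8
8 → 1
1 → 5
5 → 2
2 → 0
0 → 4
4 → 6
6 → 10
10 → 9
9 → 7
8 → 3

Visit order: 8, 1, 5, 2, 0, 4, 6, 10, 9, 7, 3

7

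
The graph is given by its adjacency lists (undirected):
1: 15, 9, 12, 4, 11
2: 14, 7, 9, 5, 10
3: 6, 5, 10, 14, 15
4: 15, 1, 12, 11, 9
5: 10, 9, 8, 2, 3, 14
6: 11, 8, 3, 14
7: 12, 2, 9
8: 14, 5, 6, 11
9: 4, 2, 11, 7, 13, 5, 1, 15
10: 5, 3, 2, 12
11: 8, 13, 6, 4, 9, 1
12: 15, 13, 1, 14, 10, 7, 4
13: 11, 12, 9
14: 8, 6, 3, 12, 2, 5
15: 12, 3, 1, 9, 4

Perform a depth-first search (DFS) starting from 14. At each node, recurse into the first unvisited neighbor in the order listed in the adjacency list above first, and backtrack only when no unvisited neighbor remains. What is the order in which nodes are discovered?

Visit 14
14 → 8
8 → 5
5 → 10
10 → 3
3 → 6
6 → 11
11 → 13
13 → 12
12 → 15
15 → 1
1 → 9
9 → 4
9 → 2
2 → 7

14, 8, 5, 10, 3, 6, 11, 13, 12, 15, 1, 9, 4, 2, 7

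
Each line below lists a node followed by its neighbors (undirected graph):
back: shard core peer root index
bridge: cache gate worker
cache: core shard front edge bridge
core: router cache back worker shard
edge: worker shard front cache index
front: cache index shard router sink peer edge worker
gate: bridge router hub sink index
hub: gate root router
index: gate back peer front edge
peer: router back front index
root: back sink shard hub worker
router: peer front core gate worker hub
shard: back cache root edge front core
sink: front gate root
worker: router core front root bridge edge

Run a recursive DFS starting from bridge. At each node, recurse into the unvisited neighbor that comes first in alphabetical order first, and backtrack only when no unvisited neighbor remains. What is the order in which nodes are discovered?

Visit bridge
bridge → cache
cache → core
core → back
back → index
index → edge
edge → front
front → peer
peer → router
router → gate
gate → hub
hub → root
root → shard
root → sink
root → worker

bridge → cache → core → back → index → edge → front → peer → router → gate → hub → root → shard → sink → worker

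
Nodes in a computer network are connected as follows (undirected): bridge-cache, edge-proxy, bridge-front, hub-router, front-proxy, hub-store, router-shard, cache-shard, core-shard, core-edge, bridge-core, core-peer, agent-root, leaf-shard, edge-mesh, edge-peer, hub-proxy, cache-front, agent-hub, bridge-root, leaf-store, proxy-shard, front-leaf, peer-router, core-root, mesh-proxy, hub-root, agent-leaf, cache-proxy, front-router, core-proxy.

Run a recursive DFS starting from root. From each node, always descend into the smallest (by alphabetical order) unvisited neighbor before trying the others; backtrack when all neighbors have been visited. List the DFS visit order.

root, agent, hub, proxy, cache, bridge, core, edge, mesh, peer, router, front, leaf, shard, store

Visit root
root → agent
agent → hub
hub → proxy
proxy → cache
cache → bridge
bridge → core
core → edge
edge → mesh
edge → peer
peer → router
router → front
front → leaf
leaf → shard
leaf → store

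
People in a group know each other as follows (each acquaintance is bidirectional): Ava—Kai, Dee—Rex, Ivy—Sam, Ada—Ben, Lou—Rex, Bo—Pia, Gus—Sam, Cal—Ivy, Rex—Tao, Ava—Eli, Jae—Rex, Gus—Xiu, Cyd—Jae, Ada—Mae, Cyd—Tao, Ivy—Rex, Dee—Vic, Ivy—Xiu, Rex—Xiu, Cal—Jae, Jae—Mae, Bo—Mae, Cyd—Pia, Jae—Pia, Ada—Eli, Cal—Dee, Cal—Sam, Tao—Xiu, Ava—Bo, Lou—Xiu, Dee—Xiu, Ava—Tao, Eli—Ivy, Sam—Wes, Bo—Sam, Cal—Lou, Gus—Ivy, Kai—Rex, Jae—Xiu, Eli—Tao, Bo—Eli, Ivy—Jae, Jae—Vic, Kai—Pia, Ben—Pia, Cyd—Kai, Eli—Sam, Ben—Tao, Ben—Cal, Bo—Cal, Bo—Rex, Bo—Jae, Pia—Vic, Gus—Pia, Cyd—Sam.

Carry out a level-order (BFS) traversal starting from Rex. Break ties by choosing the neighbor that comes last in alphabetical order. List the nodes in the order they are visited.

Rex, Xiu, Tao, Lou, Kai, Jae, Ivy, Dee, Bo, Gus, Eli, Cyd, Ben, Ava, Cal, Pia, Vic, Mae, Sam, Ada, Wes

Visit Rex; enqueue Xiu, Tao, Lou, Kai, Jae, Ivy, Dee, Bo → queue [Xiu, Tao, Lou, Kai, Jae, Ivy, Dee, Bo]
Visit Xiu; enqueue Gus → queue [Tao, Lou, Kai, Jae, Ivy, Dee, Bo, Gus]
Visit Tao; enqueue Eli, Cyd, Ben, Ava → queue [Lou, Kai, Jae, Ivy, Dee, Bo, Gus, Eli, Cyd, Ben, Ava]
Visit Lou; enqueue Cal → queue [Kai, Jae, Ivy, Dee, Bo, Gus, Eli, Cyd, Ben, Ava, Cal]
Visit Kai; enqueue Pia → queue [Jae, Ivy, Dee, Bo, Gus, Eli, Cyd, Ben, Ava, Cal, Pia]
Visit Jae; enqueue Vic, Mae → queue [Ivy, Dee, Bo, Gus, Eli, Cyd, Ben, Ava, Cal, Pia, Vic, Mae]
Visit Ivy; enqueue Sam → queue [Dee, Bo, Gus, Eli, Cyd, Ben, Ava, Cal, Pia, Vic, Mae, Sam]
Visit Dee → queue [Bo, Gus, Eli, Cyd, Ben, Ava, Cal, Pia, Vic, Mae, Sam]
Visit Bo → queue [Gus, Eli, Cyd, Ben, Ava, Cal, Pia, Vic, Mae, Sam]
Visit Gus → queue [Eli, Cyd, Ben, Ava, Cal, Pia, Vic, Mae, Sam]
Visit Eli; enqueue Ada → queue [Cyd, Ben, Ava, Cal, Pia, Vic, Mae, Sam, Ada]
Visit Cyd → queue [Ben, Ava, Cal, Pia, Vic, Mae, Sam, Ada]
Visit Ben → queue [Ava, Cal, Pia, Vic, Mae, Sam, Ada]
Visit Ava → queue [Cal, Pia, Vic, Mae, Sam, Ada]
Visit Cal → queue [Pia, Vic, Mae, Sam, Ada]
Visit Pia → queue [Vic, Mae, Sam, Ada]
Visit Vic → queue [Mae, Sam, Ada]
Visit Mae → queue [Sam, Ada]
Visit Sam; enqueue Wes → queue [Ada, Wes]
Visit Ada → queue [Wes]
Visit Wes → queue []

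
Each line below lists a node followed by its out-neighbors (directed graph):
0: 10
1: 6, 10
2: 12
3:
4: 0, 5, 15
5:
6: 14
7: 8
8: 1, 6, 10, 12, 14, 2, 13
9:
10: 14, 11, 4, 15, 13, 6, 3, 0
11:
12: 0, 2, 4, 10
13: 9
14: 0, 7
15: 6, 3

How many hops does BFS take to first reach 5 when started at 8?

Level 0: 8
Level 1: 1, 2, 6, 10, 12, 13, 14
Level 2: 0, 3, 4, 7, 9, 11, 15
Level 3: 5
5 first appears at level 3.

3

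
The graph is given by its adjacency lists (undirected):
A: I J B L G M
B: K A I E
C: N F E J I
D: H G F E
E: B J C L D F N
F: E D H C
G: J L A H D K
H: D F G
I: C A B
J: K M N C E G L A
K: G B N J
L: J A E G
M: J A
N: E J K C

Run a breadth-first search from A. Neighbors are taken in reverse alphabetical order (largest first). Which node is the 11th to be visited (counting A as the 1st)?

C

Visit A; enqueue M, L, J, I, G, B → queue [M, L, J, I, G, B]
Visit M → queue [L, J, I, G, B]
Visit L; enqueue E → queue [J, I, G, B, E]
Visit J; enqueue N, K, C → queue [I, G, B, E, N, K, C]
Visit I → queue [G, B, E, N, K, C]
Visit G; enqueue H, D → queue [B, E, N, K, C, H, D]
Visit B → queue [E, N, K, C, H, D]
Visit E; enqueue F → queue [N, K, C, H, D, F]
Visit N → queue [K, C, H, D, F]
Visit K → queue [C, H, D, F]
Visit C → queue [H, D, F]
Visit H → queue [D, F]
Visit D → queue [F]
Visit F → queue []

Visit order: A, M, L, J, I, G, B, E, N, K, C, H, D, F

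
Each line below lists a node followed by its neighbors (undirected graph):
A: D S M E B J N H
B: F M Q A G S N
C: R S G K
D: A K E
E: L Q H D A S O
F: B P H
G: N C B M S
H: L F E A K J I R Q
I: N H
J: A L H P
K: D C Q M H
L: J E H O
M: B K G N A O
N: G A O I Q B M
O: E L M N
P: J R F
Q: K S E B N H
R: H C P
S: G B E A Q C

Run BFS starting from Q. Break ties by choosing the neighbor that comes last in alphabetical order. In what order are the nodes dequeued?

Visit Q; enqueue S, N, K, H, E, B → queue [S, N, K, H, E, B]
Visit S; enqueue G, C, A → queue [N, K, H, E, B, G, C, A]
Visit N; enqueue O, M, I → queue [K, H, E, B, G, C, A, O, M, I]
Visit K; enqueue D → queue [H, E, B, G, C, A, O, M, I, D]
Visit H; enqueue R, L, J, F → queue [E, B, G, C, A, O, M, I, D, R, L, J, F]
Visit E → queue [B, G, C, A, O, M, I, D, R, L, J, F]
Visit B → queue [G, C, A, O, M, I, D, R, L, J, F]
Visit G → queue [C, A, O, M, I, D, R, L, J, F]
Visit C → queue [A, O, M, I, D, R, L, J, F]
Visit A → queue [O, M, I, D, R, L, J, F]
Visit O → queue [M, I, D, R, L, J, F]
Visit M → queue [I, D, R, L, J, F]
Visit I → queue [D, R, L, J, F]
Visit D → queue [R, L, J, F]
Visit R; enqueue P → queue [L, J, F, P]
Visit L → queue [J, F, P]
Visit J → queue [F, P]
Visit F → queue [P]
Visit P → queue []

Q -> S -> N -> K -> H -> E -> B -> G -> C -> A -> O -> M -> I -> D -> R -> L -> J -> F -> P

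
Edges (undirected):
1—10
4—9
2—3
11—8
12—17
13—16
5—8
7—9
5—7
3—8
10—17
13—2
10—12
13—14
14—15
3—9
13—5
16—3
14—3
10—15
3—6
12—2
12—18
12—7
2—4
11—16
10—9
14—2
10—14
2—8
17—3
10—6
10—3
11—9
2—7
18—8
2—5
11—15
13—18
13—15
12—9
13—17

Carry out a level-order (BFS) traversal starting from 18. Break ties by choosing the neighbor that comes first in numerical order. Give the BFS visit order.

18 → 8 → 12 → 13 → 2 → 3 → 5 → 11 → 7 → 9 → 10 → 17 → 14 → 15 → 16 → 4 → 6 → 1

Visit 18; enqueue 8, 12, 13 → queue [8, 12, 13]
Visit 8; enqueue 2, 3, 5, 11 → queue [12, 13, 2, 3, 5, 11]
Visit 12; enqueue 7, 9, 10, 17 → queue [13, 2, 3, 5, 11, 7, 9, 10, 17]
Visit 13; enqueue 14, 15, 16 → queue [2, 3, 5, 11, 7, 9, 10, 17, 14, 15, 16]
Visit 2; enqueue 4 → queue [3, 5, 11, 7, 9, 10, 17, 14, 15, 16, 4]
Visit 3; enqueue 6 → queue [5, 11, 7, 9, 10, 17, 14, 15, 16, 4, 6]
Visit 5 → queue [11, 7, 9, 10, 17, 14, 15, 16, 4, 6]
Visit 11 → queue [7, 9, 10, 17, 14, 15, 16, 4, 6]
Visit 7 → queue [9, 10, 17, 14, 15, 16, 4, 6]
Visit 9 → queue [10, 17, 14, 15, 16, 4, 6]
Visit 10; enqueue 1 → queue [17, 14, 15, 16, 4, 6, 1]
Visit 17 → queue [14, 15, 16, 4, 6, 1]
Visit 14 → queue [15, 16, 4, 6, 1]
Visit 15 → queue [16, 4, 6, 1]
Visit 16 → queue [4, 6, 1]
Visit 4 → queue [6, 1]
Visit 6 → queue [1]
Visit 1 → queue []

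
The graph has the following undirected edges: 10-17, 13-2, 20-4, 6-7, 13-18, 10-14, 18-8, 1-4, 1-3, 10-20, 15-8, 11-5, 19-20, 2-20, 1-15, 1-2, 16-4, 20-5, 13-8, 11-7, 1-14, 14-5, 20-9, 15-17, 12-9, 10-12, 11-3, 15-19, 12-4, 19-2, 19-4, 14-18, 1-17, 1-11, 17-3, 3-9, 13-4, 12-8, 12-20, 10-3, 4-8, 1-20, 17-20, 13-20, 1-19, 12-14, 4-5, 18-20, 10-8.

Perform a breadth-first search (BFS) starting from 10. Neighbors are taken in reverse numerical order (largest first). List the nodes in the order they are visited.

10 -> 20 -> 17 -> 14 -> 12 -> 8 -> 3 -> 19 -> 18 -> 13 -> 9 -> 5 -> 4 -> 2 -> 1 -> 15 -> 11 -> 16 -> 7 -> 6

Visit 10; enqueue 20, 17, 14, 12, 8, 3 → queue [20, 17, 14, 12, 8, 3]
Visit 20; enqueue 19, 18, 13, 9, 5, 4, 2, 1 → queue [17, 14, 12, 8, 3, 19, 18, 13, 9, 5, 4, 2, 1]
Visit 17; enqueue 15 → queue [14, 12, 8, 3, 19, 18, 13, 9, 5, 4, 2, 1, 15]
Visit 14 → queue [12, 8, 3, 19, 18, 13, 9, 5, 4, 2, 1, 15]
Visit 12 → queue [8, 3, 19, 18, 13, 9, 5, 4, 2, 1, 15]
Visit 8 → queue [3, 19, 18, 13, 9, 5, 4, 2, 1, 15]
Visit 3; enqueue 11 → queue [19, 18, 13, 9, 5, 4, 2, 1, 15, 11]
Visit 19 → queue [18, 13, 9, 5, 4, 2, 1, 15, 11]
Visit 18 → queue [13, 9, 5, 4, 2, 1, 15, 11]
Visit 13 → queue [9, 5, 4, 2, 1, 15, 11]
Visit 9 → queue [5, 4, 2, 1, 15, 11]
Visit 5 → queue [4, 2, 1, 15, 11]
Visit 4; enqueue 16 → queue [2, 1, 15, 11, 16]
Visit 2 → queue [1, 15, 11, 16]
Visit 1 → queue [15, 11, 16]
Visit 15 → queue [11, 16]
Visit 11; enqueue 7 → queue [16, 7]
Visit 16 → queue [7]
Visit 7; enqueue 6 → queue [6]
Visit 6 → queue []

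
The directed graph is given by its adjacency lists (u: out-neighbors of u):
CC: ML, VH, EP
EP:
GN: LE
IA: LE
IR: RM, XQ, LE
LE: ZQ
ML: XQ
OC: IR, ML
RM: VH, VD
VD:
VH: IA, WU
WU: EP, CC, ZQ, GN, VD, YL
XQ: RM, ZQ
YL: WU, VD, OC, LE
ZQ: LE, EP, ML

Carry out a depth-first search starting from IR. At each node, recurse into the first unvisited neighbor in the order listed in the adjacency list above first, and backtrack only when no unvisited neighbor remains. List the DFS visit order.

Visit IR
IR → RM
RM → VH
VH → IA
IA → LE
LE → ZQ
ZQ → EP
ZQ → ML
ML → XQ
VH → WU
WU → CC
WU → GN
WU → VD
WU → YL
YL → OC

IR → RM → VH → IA → LE → ZQ → EP → ML → XQ → WU → CC → GN → VD → YL → OC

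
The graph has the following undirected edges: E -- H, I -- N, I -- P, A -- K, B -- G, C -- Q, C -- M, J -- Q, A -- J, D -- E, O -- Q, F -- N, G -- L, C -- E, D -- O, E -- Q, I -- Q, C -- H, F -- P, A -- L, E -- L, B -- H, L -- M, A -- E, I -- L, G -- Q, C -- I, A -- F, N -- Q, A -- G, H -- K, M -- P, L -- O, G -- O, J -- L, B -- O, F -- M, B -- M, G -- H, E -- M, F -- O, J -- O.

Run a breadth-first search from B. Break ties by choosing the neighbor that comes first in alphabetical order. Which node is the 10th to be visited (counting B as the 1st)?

Visit B; enqueue G, H, M, O → queue [G, H, M, O]
Visit G; enqueue A, L, Q → queue [H, M, O, A, L, Q]
Visit H; enqueue C, E, K → queue [M, O, A, L, Q, C, E, K]
Visit M; enqueue F, P → queue [O, A, L, Q, C, E, K, F, P]
Visit O; enqueue D, J → queue [A, L, Q, C, E, K, F, P, D, J]
Visit A → queue [L, Q, C, E, K, F, P, D, J]
Visit L; enqueue I → queue [Q, C, E, K, F, P, D, J, I]
Visit Q; enqueue N → queue [C, E, K, F, P, D, J, I, N]
Visit C → queue [E, K, F, P, D, J, I, N]
Visit E → queue [K, F, P, D, J, I, N]
Visit K → queue [F, P, D, J, I, N]
Visit F → queue [P, D, J, I, N]
Visit P → queue [D, J, I, N]
Visit D → queue [J, I, N]
Visit J → queue [I, N]
Visit I → queue [N]
Visit N → queue []

Visit order: B, G, H, M, O, A, L, Q, C, E, K, F, P, D, J, I, N

E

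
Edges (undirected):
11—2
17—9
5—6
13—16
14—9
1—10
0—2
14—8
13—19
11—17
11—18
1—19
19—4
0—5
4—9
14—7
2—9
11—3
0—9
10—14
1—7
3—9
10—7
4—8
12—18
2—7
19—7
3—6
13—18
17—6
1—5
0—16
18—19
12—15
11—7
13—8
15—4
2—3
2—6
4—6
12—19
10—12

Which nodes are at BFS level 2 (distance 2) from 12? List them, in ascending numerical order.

Level 0: 12
Level 1: 10, 15, 18, 19
Level 2: 1, 4, 7, 11, 13, 14
Level 3: 2, 3, 5, 6, 8, 9, 16, 17
Level 4: 0

1, 4, 7, 11, 13, 14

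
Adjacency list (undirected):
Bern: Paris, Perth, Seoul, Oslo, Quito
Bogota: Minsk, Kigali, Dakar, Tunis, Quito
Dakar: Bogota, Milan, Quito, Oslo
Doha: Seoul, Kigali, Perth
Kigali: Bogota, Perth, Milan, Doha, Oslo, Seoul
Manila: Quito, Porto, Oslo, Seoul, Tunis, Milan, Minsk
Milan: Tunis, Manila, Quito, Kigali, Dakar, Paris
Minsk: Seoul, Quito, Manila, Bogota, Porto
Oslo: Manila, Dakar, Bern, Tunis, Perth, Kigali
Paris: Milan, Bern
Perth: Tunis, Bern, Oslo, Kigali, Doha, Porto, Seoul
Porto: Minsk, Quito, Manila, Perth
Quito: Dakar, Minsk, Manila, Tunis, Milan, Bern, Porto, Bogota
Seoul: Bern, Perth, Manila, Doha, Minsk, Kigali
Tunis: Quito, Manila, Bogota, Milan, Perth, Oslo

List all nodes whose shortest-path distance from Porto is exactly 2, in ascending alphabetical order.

Bern, Bogota, Dakar, Doha, Kigali, Milan, Oslo, Seoul, Tunis

Level 0: Porto
Level 1: Manila, Minsk, Perth, Quito
Level 2: Bern, Bogota, Dakar, Doha, Kigali, Milan, Oslo, Seoul, Tunis
Level 3: Paris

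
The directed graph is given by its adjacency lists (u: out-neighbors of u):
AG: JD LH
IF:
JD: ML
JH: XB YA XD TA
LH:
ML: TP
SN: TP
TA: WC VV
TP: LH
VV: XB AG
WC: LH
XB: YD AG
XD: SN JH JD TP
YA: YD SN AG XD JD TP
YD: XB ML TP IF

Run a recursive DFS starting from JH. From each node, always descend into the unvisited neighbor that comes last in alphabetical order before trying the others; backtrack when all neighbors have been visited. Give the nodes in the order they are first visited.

JH -> YA -> YD -> XB -> AG -> LH -> JD -> ML -> TP -> IF -> XD -> SN -> TA -> WC -> VV

Visit JH
JH → YA
YA → YD
YD → XB
XB → AG
AG → LH
AG → JD
JD → ML
ML → TP
YD → IF
YA → XD
XD → SN
JH → TA
TA → WC
TA → VV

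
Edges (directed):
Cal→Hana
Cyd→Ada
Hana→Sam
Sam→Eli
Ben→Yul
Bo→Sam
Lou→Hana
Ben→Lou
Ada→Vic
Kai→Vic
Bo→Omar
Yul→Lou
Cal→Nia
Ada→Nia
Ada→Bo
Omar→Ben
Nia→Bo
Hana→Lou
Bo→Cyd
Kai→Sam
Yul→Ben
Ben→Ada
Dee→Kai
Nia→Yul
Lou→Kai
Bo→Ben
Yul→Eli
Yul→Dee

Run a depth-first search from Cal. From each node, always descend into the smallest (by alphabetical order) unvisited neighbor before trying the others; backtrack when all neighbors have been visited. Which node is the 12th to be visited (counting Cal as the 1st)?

Yul

Visit Cal
Cal → Hana
Hana → Lou
Lou → Kai
Kai → Sam
Sam → Eli
Kai → Vic
Cal → Nia
Nia → Bo
Bo → Ben
Ben → Ada
Ben → Yul
Yul → Dee
Bo → Cyd
Bo → Omar

Visit order: Cal, Hana, Lou, Kai, Sam, Eli, Vic, Nia, Bo, Ben, Ada, Yul, Dee, Cyd, Omar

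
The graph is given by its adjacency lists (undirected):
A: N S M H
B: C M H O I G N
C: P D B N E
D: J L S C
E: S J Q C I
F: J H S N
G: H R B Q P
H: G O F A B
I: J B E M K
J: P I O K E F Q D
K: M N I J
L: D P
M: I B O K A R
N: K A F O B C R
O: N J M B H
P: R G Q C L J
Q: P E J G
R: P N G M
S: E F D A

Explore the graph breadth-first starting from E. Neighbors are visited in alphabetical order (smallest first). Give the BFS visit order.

E, C, I, J, Q, S, B, D, N, P, K, M, F, O, G, A, H, L, R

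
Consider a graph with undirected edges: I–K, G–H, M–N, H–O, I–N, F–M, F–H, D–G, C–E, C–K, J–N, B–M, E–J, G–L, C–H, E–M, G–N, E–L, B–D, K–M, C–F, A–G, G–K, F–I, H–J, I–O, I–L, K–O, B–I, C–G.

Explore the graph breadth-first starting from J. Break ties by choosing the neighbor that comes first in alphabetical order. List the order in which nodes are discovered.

Visit J; enqueue E, H, N → queue [E, H, N]
Visit E; enqueue C, L, M → queue [H, N, C, L, M]
Visit H; enqueue F, G, O → queue [N, C, L, M, F, G, O]
Visit N; enqueue I → queue [C, L, M, F, G, O, I]
Visit C; enqueue K → queue [L, M, F, G, O, I, K]
Visit L → queue [M, F, G, O, I, K]
Visit M; enqueue B → queue [F, G, O, I, K, B]
Visit F → queue [G, O, I, K, B]
Visit G; enqueue A, D → queue [O, I, K, B, A, D]
Visit O → queue [I, K, B, A, D]
Visit I → queue [K, B, A, D]
Visit K → queue [B, A, D]
Visit B → queue [A, D]
Visit A → queue [D]
Visit D → queue []

J, E, H, N, C, L, M, F, G, O, I, K, B, A, D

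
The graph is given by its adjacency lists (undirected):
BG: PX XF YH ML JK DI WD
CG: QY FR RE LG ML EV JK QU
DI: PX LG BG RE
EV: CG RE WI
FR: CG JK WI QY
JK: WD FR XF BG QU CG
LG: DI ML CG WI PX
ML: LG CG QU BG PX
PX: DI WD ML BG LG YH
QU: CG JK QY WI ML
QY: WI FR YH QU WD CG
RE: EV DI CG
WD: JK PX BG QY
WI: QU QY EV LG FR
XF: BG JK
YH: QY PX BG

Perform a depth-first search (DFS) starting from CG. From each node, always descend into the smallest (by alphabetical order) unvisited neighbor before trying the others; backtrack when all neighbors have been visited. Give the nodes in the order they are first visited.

Visit CG
CG → EV
EV → RE
RE → DI
DI → BG
BG → JK
JK → FR
FR → QY
QY → QU
QU → ML
ML → LG
LG → PX
PX → WD
PX → YH
LG → WI
JK → XF

CG, EV, RE, DI, BG, JK, FR, QY, QU, ML, LG, PX, WD, YH, WI, XF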